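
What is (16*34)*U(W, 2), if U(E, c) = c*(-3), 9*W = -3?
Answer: -3264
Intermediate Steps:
W = -⅓ (W = (⅑)*(-3) = -⅓ ≈ -0.33333)
U(E, c) = -3*c
(16*34)*U(W, 2) = (16*34)*(-3*2) = 544*(-6) = -3264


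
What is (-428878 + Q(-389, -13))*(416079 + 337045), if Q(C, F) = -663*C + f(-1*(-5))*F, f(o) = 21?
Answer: -128967966256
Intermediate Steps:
Q(C, F) = -663*C + 21*F
(-428878 + Q(-389, -13))*(416079 + 337045) = (-428878 + (-663*(-389) + 21*(-13)))*(416079 + 337045) = (-428878 + (257907 - 273))*753124 = (-428878 + 257634)*753124 = -171244*753124 = -128967966256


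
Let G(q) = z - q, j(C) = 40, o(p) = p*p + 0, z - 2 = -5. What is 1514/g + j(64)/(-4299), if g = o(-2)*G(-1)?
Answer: -3254503/17196 ≈ -189.26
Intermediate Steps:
z = -3 (z = 2 - 5 = -3)
o(p) = p² (o(p) = p² + 0 = p²)
G(q) = -3 - q
g = -8 (g = (-2)²*(-3 - 1*(-1)) = 4*(-3 + 1) = 4*(-2) = -8)
1514/g + j(64)/(-4299) = 1514/(-8) + 40/(-4299) = 1514*(-⅛) + 40*(-1/4299) = -757/4 - 40/4299 = -3254503/17196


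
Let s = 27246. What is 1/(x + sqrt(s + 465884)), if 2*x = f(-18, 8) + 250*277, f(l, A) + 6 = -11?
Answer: 138466/4791235769 - 4*sqrt(493130)/4791235769 ≈ 2.8314e-5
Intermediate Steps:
f(l, A) = -17 (f(l, A) = -6 - 11 = -17)
x = 69233/2 (x = (-17 + 250*277)/2 = (-17 + 69250)/2 = (1/2)*69233 = 69233/2 ≈ 34617.)
1/(x + sqrt(s + 465884)) = 1/(69233/2 + sqrt(27246 + 465884)) = 1/(69233/2 + sqrt(493130))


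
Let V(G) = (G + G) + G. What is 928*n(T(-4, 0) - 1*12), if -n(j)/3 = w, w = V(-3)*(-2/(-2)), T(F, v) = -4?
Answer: 25056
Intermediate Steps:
V(G) = 3*G (V(G) = 2*G + G = 3*G)
w = -9 (w = (3*(-3))*(-2/(-2)) = -(-18)*(-1)/2 = -9*1 = -9)
n(j) = 27 (n(j) = -3*(-9) = 27)
928*n(T(-4, 0) - 1*12) = 928*27 = 25056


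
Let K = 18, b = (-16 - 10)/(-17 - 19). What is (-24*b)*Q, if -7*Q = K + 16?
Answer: 1768/21 ≈ 84.190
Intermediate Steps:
b = 13/18 (b = -26/(-36) = -26*(-1/36) = 13/18 ≈ 0.72222)
Q = -34/7 (Q = -(18 + 16)/7 = -⅐*34 = -34/7 ≈ -4.8571)
(-24*b)*Q = -24*13/18*(-34/7) = -52/3*(-34/7) = 1768/21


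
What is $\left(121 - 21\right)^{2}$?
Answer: $10000$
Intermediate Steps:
$\left(121 - 21\right)^{2} = 100^{2} = 10000$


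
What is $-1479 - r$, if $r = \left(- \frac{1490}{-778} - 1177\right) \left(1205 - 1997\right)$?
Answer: $- \frac{362604867}{389} \approx -9.3215 \cdot 10^{5}$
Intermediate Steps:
$r = \frac{362029536}{389}$ ($r = \left(\left(-1490\right) \left(- \frac{1}{778}\right) - 1177\right) \left(-792\right) = \left(\frac{745}{389} - 1177\right) \left(-792\right) = \left(- \frac{457108}{389}\right) \left(-792\right) = \frac{362029536}{389} \approx 9.3067 \cdot 10^{5}$)
$-1479 - r = -1479 - \frac{362029536}{389} = - \frac{362604867}{389}$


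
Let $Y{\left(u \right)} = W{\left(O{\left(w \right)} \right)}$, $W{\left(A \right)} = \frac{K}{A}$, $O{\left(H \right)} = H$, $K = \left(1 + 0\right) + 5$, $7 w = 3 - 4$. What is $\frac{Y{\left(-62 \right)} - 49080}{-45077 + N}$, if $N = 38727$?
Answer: $\frac{24561}{3175} \approx 7.7357$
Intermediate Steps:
$w = - \frac{1}{7}$ ($w = \frac{3 - 4}{7} = \frac{1}{7} \left(-1\right) = - \frac{1}{7} \approx -0.14286$)
$K = 6$ ($K = 1 + 5 = 6$)
$W{\left(A \right)} = \frac{6}{A}$
$Y{\left(u \right)} = -42$ ($Y{\left(u \right)} = \frac{6}{- \frac{1}{7}} = 6 \left(-7\right) = -42$)
$\frac{Y{\left(-62 \right)} - 49080}{-45077 + N} = \frac{-42 - 49080}{-45077 + 38727} = - \frac{49122}{-6350} = \left(-49122\right) \left(- \frac{1}{6350}\right) = \frac{24561}{3175}$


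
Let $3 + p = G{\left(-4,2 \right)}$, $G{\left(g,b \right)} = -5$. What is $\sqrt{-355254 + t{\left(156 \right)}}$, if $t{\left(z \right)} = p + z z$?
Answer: $i \sqrt{330926} \approx 575.26 i$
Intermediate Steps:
$p = -8$ ($p = -3 - 5 = -8$)
$t{\left(z \right)} = -8 + z^{2}$ ($t{\left(z \right)} = -8 + z z = -8 + z^{2}$)
$\sqrt{-355254 + t{\left(156 \right)}} = \sqrt{-355254 - \left(8 - 156^{2}\right)} = \sqrt{-355254 + \left(-8 + 24336\right)} = \sqrt{-355254 + 24328} = \sqrt{-330926} = i \sqrt{330926}$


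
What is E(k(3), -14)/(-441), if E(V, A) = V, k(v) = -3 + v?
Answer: 0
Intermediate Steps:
E(k(3), -14)/(-441) = (-3 + 3)/(-441) = 0*(-1/441) = 0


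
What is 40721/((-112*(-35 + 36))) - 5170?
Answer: -619761/112 ≈ -5533.6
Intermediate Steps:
40721/((-112*(-35 + 36))) - 5170 = 40721/((-112*1)) - 5170 = 40721/(-112) - 5170 = 40721*(-1/112) - 5170 = -40721/112 - 5170 = -619761/112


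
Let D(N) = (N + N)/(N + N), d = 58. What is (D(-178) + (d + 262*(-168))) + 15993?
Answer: -27964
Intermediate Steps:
D(N) = 1 (D(N) = (2*N)/((2*N)) = (2*N)*(1/(2*N)) = 1)
(D(-178) + (d + 262*(-168))) + 15993 = (1 + (58 + 262*(-168))) + 15993 = (1 + (58 - 44016)) + 15993 = (1 - 43958) + 15993 = -43957 + 15993 = -27964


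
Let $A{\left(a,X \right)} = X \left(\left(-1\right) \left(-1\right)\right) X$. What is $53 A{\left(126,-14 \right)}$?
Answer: $10388$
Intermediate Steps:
$A{\left(a,X \right)} = X^{2}$ ($A{\left(a,X \right)} = X 1 X = X X = X^{2}$)
$53 A{\left(126,-14 \right)} = 53 \left(-14\right)^{2} = 53 \cdot 196 = 10388$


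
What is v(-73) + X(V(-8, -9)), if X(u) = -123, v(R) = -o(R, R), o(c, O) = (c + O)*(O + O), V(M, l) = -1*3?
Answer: -21439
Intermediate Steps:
V(M, l) = -3
o(c, O) = 2*O*(O + c) (o(c, O) = (O + c)*(2*O) = 2*O*(O + c))
v(R) = -4*R² (v(R) = -2*R*(R + R) = -2*R*2*R = -4*R²)
v(-73) + X(V(-8, -9)) = -4*(-73)² - 123 = -4*5329 - 123 = -21316 - 123 = -21439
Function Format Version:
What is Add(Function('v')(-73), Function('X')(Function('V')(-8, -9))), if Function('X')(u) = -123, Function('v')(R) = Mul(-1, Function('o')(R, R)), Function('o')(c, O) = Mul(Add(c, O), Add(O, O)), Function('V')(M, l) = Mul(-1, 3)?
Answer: -21439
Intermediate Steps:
Function('V')(M, l) = -3
Function('o')(c, O) = Mul(2, O, Add(O, c)) (Function('o')(c, O) = Mul(Add(O, c), Mul(2, O)) = Mul(2, O, Add(O, c)))
Function('v')(R) = Mul(-4, Pow(R, 2)) (Function('v')(R) = Mul(-1, Mul(2, R, Add(R, R))) = Mul(-1, Mul(2, R, Mul(2, R))) = Mul(-1, Mul(4, Pow(R, 2))) = Mul(-4, Pow(R, 2)))
Add(Function('v')(-73), Function('X')(Function('V')(-8, -9))) = Add(Mul(-4, Pow(-73, 2)), -123) = Add(Mul(-4, 5329), -123) = Add(-21316, -123) = -21439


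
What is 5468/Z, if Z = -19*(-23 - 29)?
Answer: 1367/247 ≈ 5.5344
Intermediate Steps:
Z = 988 (Z = -19*(-52) = 988)
5468/Z = 5468/988 = 5468*(1/988) = 1367/247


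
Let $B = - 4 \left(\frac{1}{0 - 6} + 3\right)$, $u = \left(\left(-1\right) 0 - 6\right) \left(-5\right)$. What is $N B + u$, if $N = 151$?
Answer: $- \frac{5044}{3} \approx -1681.3$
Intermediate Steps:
$u = 30$ ($u = \left(0 - 6\right) \left(-5\right) = \left(-6\right) \left(-5\right) = 30$)
$B = - \frac{34}{3}$ ($B = - 4 \left(\frac{1}{-6} + 3\right) = - 4 \left(- \frac{1}{6} + 3\right) = \left(-4\right) \frac{17}{6} = - \frac{34}{3} \approx -11.333$)
$N B + u = 151 \left(- \frac{34}{3}\right) + 30 = - \frac{5134}{3} + 30 = - \frac{5044}{3}$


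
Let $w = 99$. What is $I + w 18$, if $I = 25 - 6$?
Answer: $1801$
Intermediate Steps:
$I = 19$ ($I = 25 - 6 = 19$)
$I + w 18 = 19 + 99 \cdot 18 = 19 + 1782 = 1801$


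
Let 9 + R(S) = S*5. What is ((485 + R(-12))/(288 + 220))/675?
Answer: 104/85725 ≈ 0.0012132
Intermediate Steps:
R(S) = -9 + 5*S (R(S) = -9 + S*5 = -9 + 5*S)
((485 + R(-12))/(288 + 220))/675 = ((485 + (-9 + 5*(-12)))/(288 + 220))/675 = ((485 + (-9 - 60))/508)*(1/675) = ((485 - 69)*(1/508))*(1/675) = (416*(1/508))*(1/675) = (104/127)*(1/675) = 104/85725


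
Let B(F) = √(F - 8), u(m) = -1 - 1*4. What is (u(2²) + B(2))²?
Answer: (5 - I*√6)² ≈ 19.0 - 24.495*I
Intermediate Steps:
u(m) = -5 (u(m) = -1 - 4 = -5)
B(F) = √(-8 + F)
(u(2²) + B(2))² = (-5 + √(-8 + 2))² = (-5 + √(-6))² = (-5 + I*√6)²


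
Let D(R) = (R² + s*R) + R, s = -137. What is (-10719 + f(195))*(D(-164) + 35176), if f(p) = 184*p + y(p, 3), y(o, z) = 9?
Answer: 2123743920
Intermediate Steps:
D(R) = R² - 136*R (D(R) = (R² - 137*R) + R = R² - 136*R)
f(p) = 9 + 184*p (f(p) = 184*p + 9 = 9 + 184*p)
(-10719 + f(195))*(D(-164) + 35176) = (-10719 + (9 + 184*195))*(-164*(-136 - 164) + 35176) = (-10719 + (9 + 35880))*(-164*(-300) + 35176) = (-10719 + 35889)*(49200 + 35176) = 25170*84376 = 2123743920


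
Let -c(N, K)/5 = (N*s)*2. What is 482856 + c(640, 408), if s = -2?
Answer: 495656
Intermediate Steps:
c(N, K) = 20*N (c(N, K) = -5*N*(-2)*2 = -5*(-2*N)*2 = -(-20)*N = 20*N)
482856 + c(640, 408) = 482856 + 20*640 = 482856 + 12800 = 495656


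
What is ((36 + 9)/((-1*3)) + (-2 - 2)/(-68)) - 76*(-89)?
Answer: 114734/17 ≈ 6749.1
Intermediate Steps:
((36 + 9)/((-1*3)) + (-2 - 2)/(-68)) - 76*(-89) = (45/(-3) - 4*(-1/68)) + 6764 = (45*(-1/3) + 1/17) + 6764 = (-15 + 1/17) + 6764 = -254/17 + 6764 = 114734/17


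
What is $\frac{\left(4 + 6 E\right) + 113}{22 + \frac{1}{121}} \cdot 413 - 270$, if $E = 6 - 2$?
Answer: $\frac{6327183}{2663} \approx 2376.0$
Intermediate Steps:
$E = 4$ ($E = 6 - 2 = 4$)
$\frac{\left(4 + 6 E\right) + 113}{22 + \frac{1}{121}} \cdot 413 - 270 = \frac{\left(4 + 6 \cdot 4\right) + 113}{22 + \frac{1}{121}} \cdot 413 - 270 = \frac{\left(4 + 24\right) + 113}{22 + \frac{1}{121}} \cdot 413 - 270 = \frac{28 + 113}{\frac{2663}{121}} \cdot 413 - 270 = 141 \cdot \frac{121}{2663} \cdot 413 - 270 = \frac{17061}{2663} \cdot 413 - 270 = \frac{7046193}{2663} - 270 = \frac{6327183}{2663}$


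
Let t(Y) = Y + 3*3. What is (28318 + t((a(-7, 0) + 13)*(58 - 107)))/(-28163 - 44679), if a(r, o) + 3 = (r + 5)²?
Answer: -27641/72842 ≈ -0.37947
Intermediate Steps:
a(r, o) = -3 + (5 + r)² (a(r, o) = -3 + (r + 5)² = -3 + (5 + r)²)
t(Y) = 9 + Y (t(Y) = Y + 9 = 9 + Y)
(28318 + t((a(-7, 0) + 13)*(58 - 107)))/(-28163 - 44679) = (28318 + (9 + ((-3 + (5 - 7)²) + 13)*(58 - 107)))/(-28163 - 44679) = (28318 + (9 + ((-3 + (-2)²) + 13)*(-49)))/(-72842) = (28318 + (9 + ((-3 + 4) + 13)*(-49)))*(-1/72842) = (28318 + (9 + (1 + 13)*(-49)))*(-1/72842) = (28318 + (9 + 14*(-49)))*(-1/72842) = (28318 + (9 - 686))*(-1/72842) = (28318 - 677)*(-1/72842) = 27641*(-1/72842) = -27641/72842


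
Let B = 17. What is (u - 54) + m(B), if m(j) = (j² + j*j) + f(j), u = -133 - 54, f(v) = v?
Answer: 354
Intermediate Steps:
u = -187
m(j) = j + 2*j² (m(j) = (j² + j*j) + j = (j² + j²) + j = 2*j² + j = j + 2*j²)
(u - 54) + m(B) = (-187 - 54) + 17*(1 + 2*17) = -241 + 17*(1 + 34) = -241 + 17*35 = -241 + 595 = 354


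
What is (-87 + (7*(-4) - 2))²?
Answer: 13689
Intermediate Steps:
(-87 + (7*(-4) - 2))² = (-87 + (-28 - 2))² = (-87 - 30)² = (-117)² = 13689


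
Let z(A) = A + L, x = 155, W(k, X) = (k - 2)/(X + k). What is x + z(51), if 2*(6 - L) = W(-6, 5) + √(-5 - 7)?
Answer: 208 - I*√3 ≈ 208.0 - 1.732*I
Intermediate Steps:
W(k, X) = (-2 + k)/(X + k)
L = 2 - I*√3 (L = 6 - ((-2 - 6)/(5 - 6) + √(-5 - 7))/2 = 6 - (-8/(-1) + √(-12))/2 = 6 - (-1*(-8) + 2*I*√3)/2 = 6 - (8 + 2*I*√3)/2 = 6 + (-4 - I*√3) = 2 - I*√3 ≈ 2.0 - 1.732*I)
z(A) = 2 + A - I*√3 (z(A) = A + (2 - I*√3) = 2 + A - I*√3)
x + z(51) = 155 + (2 + 51 - I*√3) = 155 + (53 - I*√3) = 208 - I*√3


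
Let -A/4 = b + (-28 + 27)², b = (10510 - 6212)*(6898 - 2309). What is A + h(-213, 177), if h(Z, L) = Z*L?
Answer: -78931793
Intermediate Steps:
h(Z, L) = L*Z
b = 19723522 (b = 4298*4589 = 19723522)
A = -78894092 (A = -4*(19723522 + (-28 + 27)²) = -4*(19723522 + (-1)²) = -4*(19723522 + 1) = -4*19723523 = -78894092)
A + h(-213, 177) = -78894092 + 177*(-213) = -78894092 - 37701 = -78931793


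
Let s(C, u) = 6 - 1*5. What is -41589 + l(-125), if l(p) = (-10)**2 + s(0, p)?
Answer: -41488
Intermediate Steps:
s(C, u) = 1 (s(C, u) = 6 - 5 = 1)
l(p) = 101 (l(p) = (-10)**2 + 1 = 100 + 1 = 101)
-41589 + l(-125) = -41589 + 101 = -41488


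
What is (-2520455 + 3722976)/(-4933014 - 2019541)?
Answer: -1202521/6952555 ≈ -0.17296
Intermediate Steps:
(-2520455 + 3722976)/(-4933014 - 2019541) = 1202521/(-6952555) = 1202521*(-1/6952555) = -1202521/6952555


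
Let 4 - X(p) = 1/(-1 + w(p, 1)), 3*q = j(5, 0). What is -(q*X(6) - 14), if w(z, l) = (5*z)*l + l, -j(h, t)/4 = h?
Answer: 364/9 ≈ 40.444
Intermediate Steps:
j(h, t) = -4*h
q = -20/3 (q = (-4*5)/3 = (⅓)*(-20) = -20/3 ≈ -6.6667)
w(z, l) = l + 5*l*z (w(z, l) = 5*l*z + l = l + 5*l*z)
X(p) = 4 - 1/(5*p) (X(p) = 4 - 1/(-1 + 1*(1 + 5*p)) = 4 - 1/(-1 + (1 + 5*p)) = 4 - 1/(5*p))
-(q*X(6) - 14) = -(-20*(4 - ⅕/6)/3 - 14) = -(-20*(4 - ⅕*⅙)/3 - 14) = -(-20*(4 - 1/30)/3 - 14) = -(-20/3*119/30 - 14) = -(-238/9 - 14) = -1*(-364/9) = 364/9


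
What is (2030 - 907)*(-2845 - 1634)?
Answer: -5029917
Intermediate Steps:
(2030 - 907)*(-2845 - 1634) = 1123*(-4479) = -5029917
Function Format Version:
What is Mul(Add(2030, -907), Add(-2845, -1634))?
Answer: -5029917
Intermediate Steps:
Mul(Add(2030, -907), Add(-2845, -1634)) = Mul(1123, -4479) = -5029917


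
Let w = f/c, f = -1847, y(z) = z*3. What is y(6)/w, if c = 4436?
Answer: -79848/1847 ≈ -43.231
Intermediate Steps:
y(z) = 3*z
w = -1847/4436 ≈ -0.41637
y(6)/w = (3*6)/(-1847/4436) = 18*(-4436/1847) = -79848/1847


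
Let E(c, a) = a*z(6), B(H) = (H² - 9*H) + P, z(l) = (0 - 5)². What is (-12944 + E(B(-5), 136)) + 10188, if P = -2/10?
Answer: 644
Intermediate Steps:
P = -⅕ (P = -2*⅒ = -⅕ ≈ -0.20000)
z(l) = 25 (z(l) = (-5)² = 25)
B(H) = -⅕ + H² - 9*H (B(H) = (H² - 9*H) - ⅕ = -⅕ + H² - 9*H)
E(c, a) = 25*a (E(c, a) = a*25 = 25*a)
(-12944 + E(B(-5), 136)) + 10188 = (-12944 + 25*136) + 10188 = (-12944 + 3400) + 10188 = -9544 + 10188 = 644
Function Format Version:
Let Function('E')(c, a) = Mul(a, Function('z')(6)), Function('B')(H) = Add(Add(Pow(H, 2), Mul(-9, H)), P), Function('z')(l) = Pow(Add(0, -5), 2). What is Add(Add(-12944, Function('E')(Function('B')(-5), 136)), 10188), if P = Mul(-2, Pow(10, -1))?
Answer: 644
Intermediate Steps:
P = Rational(-1, 5) (P = Mul(-2, Rational(1, 10)) = Rational(-1, 5) ≈ -0.20000)
Function('z')(l) = 25 (Function('z')(l) = Pow(-5, 2) = 25)
Function('B')(H) = Add(Rational(-1, 5), Pow(H, 2), Mul(-9, H)) (Function('B')(H) = Add(Add(Pow(H, 2), Mul(-9, H)), Rational(-1, 5)) = Add(Rational(-1, 5), Pow(H, 2), Mul(-9, H)))
Function('E')(c, a) = Mul(25, a) (Function('E')(c, a) = Mul(a, 25) = Mul(25, a))
Add(Add(-12944, Function('E')(Function('B')(-5), 136)), 10188) = Add(Add(-12944, Mul(25, 136)), 10188) = Add(Add(-12944, 3400), 10188) = Add(-9544, 10188) = 644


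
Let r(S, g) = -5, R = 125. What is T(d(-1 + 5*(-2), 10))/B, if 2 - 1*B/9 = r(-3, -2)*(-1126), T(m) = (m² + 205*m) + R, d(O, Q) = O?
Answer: 287/7236 ≈ 0.039663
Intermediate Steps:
T(m) = 125 + m² + 205*m (T(m) = (m² + 205*m) + 125 = 125 + m² + 205*m)
B = -50652 (B = 18 - (-45)*(-1126) = 18 - 9*5630 = 18 - 50670 = -50652)
T(d(-1 + 5*(-2), 10))/B = (125 + (-1 + 5*(-2))² + 205*(-1 + 5*(-2)))/(-50652) = (125 + (-1 - 10)² + 205*(-1 - 10))*(-1/50652) = (125 + (-11)² + 205*(-11))*(-1/50652) = (125 + 121 - 2255)*(-1/50652) = -2009*(-1/50652) = 287/7236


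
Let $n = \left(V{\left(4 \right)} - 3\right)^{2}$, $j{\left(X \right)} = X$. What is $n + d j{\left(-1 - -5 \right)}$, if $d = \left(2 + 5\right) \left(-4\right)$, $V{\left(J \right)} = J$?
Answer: $-111$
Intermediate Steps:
$d = -28$ ($d = 7 \left(-4\right) = -28$)
$n = 1$ ($n = \left(4 - 3\right)^{2} = 1^{2} = 1$)
$n + d j{\left(-1 - -5 \right)} = 1 - 28 \left(-1 - -5\right) = 1 - 28 \left(-1 + 5\right) = 1 - 112 = -111$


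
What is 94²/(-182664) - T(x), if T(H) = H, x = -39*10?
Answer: 17807531/45666 ≈ 389.95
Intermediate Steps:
x = -390
94²/(-182664) - T(x) = 94²/(-182664) - 1*(-390) = 8836*(-1/182664) + 390 = -2209/45666 + 390 = 17807531/45666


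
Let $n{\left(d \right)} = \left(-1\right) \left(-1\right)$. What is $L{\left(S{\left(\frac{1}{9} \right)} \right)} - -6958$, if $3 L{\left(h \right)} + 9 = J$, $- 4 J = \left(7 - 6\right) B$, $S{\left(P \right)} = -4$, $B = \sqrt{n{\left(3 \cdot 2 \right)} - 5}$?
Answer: $6955 - \frac{i}{6} \approx 6955.0 - 0.16667 i$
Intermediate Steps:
$n{\left(d \right)} = 1$
$B = 2 i$ ($B = \sqrt{1 - 5} = \sqrt{-4} = 2 i \approx 2.0 i$)
$J = - \frac{i}{2}$ ($J = - \frac{\left(7 - 6\right) 2 i}{4} = - \frac{1 \cdot 2 i}{4} = - \frac{2 i}{4} = - \frac{i}{2} \approx - 0.5 i$)
$L{\left(h \right)} = -3 - \frac{i}{6}$ ($L{\left(h \right)} = -3 + \frac{\left(- \frac{1}{2}\right) i}{3} = -3 - \frac{i}{6}$)
$L{\left(S{\left(\frac{1}{9} \right)} \right)} - -6958 = \left(-3 - \frac{i}{6}\right) - -6958 = \left(-3 - \frac{i}{6}\right) + 6958 = 6955 - \frac{i}{6}$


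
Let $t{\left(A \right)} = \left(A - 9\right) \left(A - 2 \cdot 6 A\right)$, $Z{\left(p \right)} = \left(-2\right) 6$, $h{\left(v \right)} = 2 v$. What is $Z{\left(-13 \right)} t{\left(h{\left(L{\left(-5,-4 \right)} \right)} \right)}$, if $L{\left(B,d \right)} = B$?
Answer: $25080$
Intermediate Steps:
$Z{\left(p \right)} = -12$
$t{\left(A \right)} = - 11 A \left(-9 + A\right)$ ($t{\left(A \right)} = \left(-9 + A\right) \left(A - 12 A\right) = \left(-9 + A\right) \left(- 11 A\right) = - 11 A \left(-9 + A\right)$)
$Z{\left(-13 \right)} t{\left(h{\left(L{\left(-5,-4 \right)} \right)} \right)} = - 12 \cdot 11 \cdot 2 \left(-5\right) \left(9 - 2 \left(-5\right)\right) = - 12 \cdot 11 \left(-10\right) \left(9 - -10\right) = - 12 \cdot 11 \left(-10\right) \left(9 + 10\right) = - 12 \cdot 11 \left(-10\right) 19 = \left(-12\right) \left(-2090\right) = 25080$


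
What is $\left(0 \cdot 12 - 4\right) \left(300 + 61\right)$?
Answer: $-1444$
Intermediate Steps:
$\left(0 \cdot 12 - 4\right) \left(300 + 61\right) = \left(0 - 4\right) 361 = \left(-4\right) 361 = -1444$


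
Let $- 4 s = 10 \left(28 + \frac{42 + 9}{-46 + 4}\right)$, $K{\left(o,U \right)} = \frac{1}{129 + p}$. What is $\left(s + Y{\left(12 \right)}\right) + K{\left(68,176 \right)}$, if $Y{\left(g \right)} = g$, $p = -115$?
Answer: $- \frac{1537}{28} \approx -54.893$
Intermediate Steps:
$K{\left(o,U \right)} = \frac{1}{14}$ ($K{\left(o,U \right)} = \frac{1}{129 - 115} = \frac{1}{14}$)
$s = - \frac{1875}{28}$ ($s = - \frac{10 \left(28 + \frac{42 + 9}{-46 + 4}\right)}{4} = - \frac{10 \left(28 + \frac{51}{-42}\right)}{4} = - \frac{10 \left(28 + 51 \left(- \frac{1}{42}\right)\right)}{4} = - \frac{10 \left(28 - \frac{17}{14}\right)}{4} = - \frac{10 \cdot \frac{375}{14}}{4} = \left(- \frac{1}{4}\right) \frac{1875}{7} = - \frac{1875}{28} \approx -66.964$)
$\left(s + Y{\left(12 \right)}\right) + K{\left(68,176 \right)} = \left(- \frac{1875}{28} + 12\right) + \frac{1}{14} = - \frac{1539}{28} + \frac{1}{14} = - \frac{1537}{28}$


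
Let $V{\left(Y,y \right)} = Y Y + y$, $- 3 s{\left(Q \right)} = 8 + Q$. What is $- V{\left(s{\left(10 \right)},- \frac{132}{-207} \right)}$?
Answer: $- \frac{2528}{69} \approx -36.638$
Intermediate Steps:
$s{\left(Q \right)} = - \frac{8}{3} - \frac{Q}{3}$ ($s{\left(Q \right)} = - \frac{8 + Q}{3} = - \frac{8}{3} - \frac{Q}{3}$)
$V{\left(Y,y \right)} = y + Y^{2}$ ($V{\left(Y,y \right)} = Y^{2} + y = y + Y^{2}$)
$- V{\left(s{\left(10 \right)},- \frac{132}{-207} \right)} = - (- \frac{132}{-207} + \left(- \frac{8}{3} - \frac{10}{3}\right)^{2}) = - (\left(-132\right) \left(- \frac{1}{207}\right) + \left(- \frac{8}{3} - \frac{10}{3}\right)^{2}) = - (\frac{44}{69} + \left(-6\right)^{2}) = - (\frac{44}{69} + 36) = \left(-1\right) \frac{2528}{69} = - \frac{2528}{69}$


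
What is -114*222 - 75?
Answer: -25383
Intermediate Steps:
-114*222 - 75 = -25308 - 75 = -25383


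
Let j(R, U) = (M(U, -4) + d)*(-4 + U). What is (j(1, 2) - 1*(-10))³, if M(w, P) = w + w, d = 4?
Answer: -216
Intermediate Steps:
M(w, P) = 2*w
j(R, U) = (-4 + U)*(4 + 2*U) (j(R, U) = (2*U + 4)*(-4 + U) = (4 + 2*U)*(-4 + U) = (-4 + U)*(4 + 2*U))
(j(1, 2) - 1*(-10))³ = ((-16 - 4*2 + 2*2²) - 1*(-10))³ = ((-16 - 8 + 2*4) + 10)³ = ((-16 - 8 + 8) + 10)³ = (-16 + 10)³ = (-6)³ = -216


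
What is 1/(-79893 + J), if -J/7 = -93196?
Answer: 1/572479 ≈ 1.7468e-6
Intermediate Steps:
J = 652372 (J = -7*(-93196) = 652372)
1/(-79893 + J) = 1/(-79893 + 652372) = 1/572479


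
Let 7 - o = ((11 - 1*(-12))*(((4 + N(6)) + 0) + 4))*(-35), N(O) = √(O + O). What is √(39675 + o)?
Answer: √(46122 + 1610*√3) ≈ 221.16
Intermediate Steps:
N(O) = √2*√O (N(O) = √(2*O) = √2*√O)
o = 6447 + 1610*√3 (o = 7 - (11 - 1*(-12))*(((4 + √2*√6) + 0) + 4)*(-35) = 7 - (11 + 12)*(((4 + 2*√3) + 0) + 4)*(-35) = 7 - 23*((4 + 2*√3) + 4)*(-35) = 7 - 23*(8 + 2*√3)*(-35) = 7 - (184 + 46*√3)*(-35) = 7 - (-6440 - 1610*√3) = 7 + (6440 + 1610*√3) = 6447 + 1610*√3 ≈ 9235.6)
√(39675 + o) = √(39675 + (6447 + 1610*√3)) = √(46122 + 1610*√3)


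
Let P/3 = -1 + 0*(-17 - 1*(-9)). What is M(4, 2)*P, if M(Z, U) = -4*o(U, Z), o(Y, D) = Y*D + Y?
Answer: 120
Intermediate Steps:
o(Y, D) = Y + D*Y (o(Y, D) = D*Y + Y = Y + D*Y)
M(Z, U) = -4*U*(1 + Z)
P = -3 (P = 3*(-1 + 0*(-17 - 1*(-9))) = 3*(-1 + 0*(-17 + 9)) = 3*(-1 + 0*(-8)) = 3*(-1 + 0) = 3*(-1) = -3)
M(4, 2)*P = -4*2*(1 + 4)*(-3) = -4*2*5*(-3) = -40*(-3) = 120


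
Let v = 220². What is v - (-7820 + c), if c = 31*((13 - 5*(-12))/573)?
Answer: 32211797/573 ≈ 56216.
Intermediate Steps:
c = 2263/573 (c = 31*((13 + 60)*(1/573)) = 31*(73*(1/573)) = 31*(73/573) = 2263/573 ≈ 3.9494)
v = 48400
v - (-7820 + c) = 48400 - (-7820 + 2263/573) = 48400 - 1*(-4478597/573) = 48400 + 4478597/573 = 32211797/573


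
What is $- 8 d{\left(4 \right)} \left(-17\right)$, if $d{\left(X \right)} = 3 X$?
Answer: $1632$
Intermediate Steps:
$- 8 d{\left(4 \right)} \left(-17\right) = - 8 \cdot 3 \cdot 4 \left(-17\right) = \left(-8\right) 12 \left(-17\right) = \left(-96\right) \left(-17\right) = 1632$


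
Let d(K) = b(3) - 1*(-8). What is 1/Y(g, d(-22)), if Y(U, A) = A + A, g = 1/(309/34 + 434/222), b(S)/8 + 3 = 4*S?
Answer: 1/160 ≈ 0.0062500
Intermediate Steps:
b(S) = -24 + 32*S (b(S) = -24 + 8*(4*S) = -24 + 32*S)
d(K) = 80 (d(K) = (-24 + 32*3) - 1*(-8) = (-24 + 96) + 8 = 72 + 8 = 80)
g = 3774/41677 (g = 1/(309*(1/34) + 434*(1/222)) = 1/(309/34 + 217/111) = 1/(41677/3774) = 3774/41677 ≈ 0.090554)
Y(U, A) = 2*A
1/Y(g, d(-22)) = 1/(2*80) = 1/160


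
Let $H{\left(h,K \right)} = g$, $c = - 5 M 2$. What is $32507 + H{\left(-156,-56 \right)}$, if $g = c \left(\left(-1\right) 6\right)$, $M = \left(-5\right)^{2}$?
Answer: $34007$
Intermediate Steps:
$M = 25$
$c = -250$ ($c = \left(-5\right) 25 \cdot 2 = \left(-125\right) 2 = -250$)
$g = 1500$ ($g = - 250 \left(\left(-1\right) 6\right) = \left(-250\right) \left(-6\right) = 1500$)
$H{\left(h,K \right)} = 1500$
$32507 + H{\left(-156,-56 \right)} = 32507 + 1500 = 34007$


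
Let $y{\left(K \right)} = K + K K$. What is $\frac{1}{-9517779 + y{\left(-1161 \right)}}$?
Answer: $- \frac{1}{8171019} \approx -1.2238 \cdot 10^{-7}$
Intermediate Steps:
$y{\left(K \right)} = K + K^{2}$
$\frac{1}{-9517779 + y{\left(-1161 \right)}} = \frac{1}{-9517779 - 1161 \left(1 - 1161\right)} = \frac{1}{-9517779 - -1346760} = \frac{1}{-9517779 + 1346760} = \frac{1}{-8171019} = - \frac{1}{8171019}$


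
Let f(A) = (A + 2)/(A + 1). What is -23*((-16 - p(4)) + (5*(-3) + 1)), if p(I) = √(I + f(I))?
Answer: 690 + 23*√130/5 ≈ 742.45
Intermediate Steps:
f(A) = (2 + A)/(1 + A)
p(I) = √(I + (2 + I)/(1 + I))
-23*((-16 - p(4)) + (5*(-3) + 1)) = -23*((-16 - √((2 + 4 + 4*(1 + 4))/(1 + 4))) + (5*(-3) + 1)) = -23*((-16 - √((2 + 4 + 4*5)/5)) + (-15 + 1)) = -23*((-16 - √((2 + 4 + 20)/5)) - 14) = -23*((-16 - √((⅕)*26)) - 14) = -23*((-16 - √(26/5)) - 14) = -23*((-16 - √130/5) - 14) = -23*(-30 - √130/5) = 690 + 23*√130/5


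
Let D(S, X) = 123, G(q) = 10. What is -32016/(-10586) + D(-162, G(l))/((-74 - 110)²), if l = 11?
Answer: 542617887/179199808 ≈ 3.0280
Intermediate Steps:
-32016/(-10586) + D(-162, G(l))/((-74 - 110)²) = -32016/(-10586) + 123/((-74 - 110)²) = -32016*(-1/10586) + 123/((-184)²) = 16008/5293 + 123/33856 = 542617887/179199808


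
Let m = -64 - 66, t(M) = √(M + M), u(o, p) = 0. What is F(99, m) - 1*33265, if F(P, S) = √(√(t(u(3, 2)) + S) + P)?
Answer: -33265 + √(99 + I*√130) ≈ -33255.0 + 0.57201*I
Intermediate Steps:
t(M) = √2*√M (t(M) = √(2*M) = √2*√M)
m = -130
F(P, S) = √(P + √S) (F(P, S) = √(√(√2*√0 + S) + P) = √(√(√2*0 + S) + P) = √(√(0 + S) + P) = √(√S + P) = √(P + √S))
F(99, m) - 1*33265 = √(99 + √(-130)) - 1*33265 = √(99 + I*√130) - 33265 = -33265 + √(99 + I*√130)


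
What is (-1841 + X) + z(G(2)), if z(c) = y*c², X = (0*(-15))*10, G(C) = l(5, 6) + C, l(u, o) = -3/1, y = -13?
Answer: -1854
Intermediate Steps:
l(u, o) = -3 (l(u, o) = -3*1 = -3)
G(C) = -3 + C
X = 0 (X = 0*10 = 0)
z(c) = -13*c²
(-1841 + X) + z(G(2)) = (-1841 + 0) - 13*(-3 + 2)² = -1841 - 13*(-1)² = -1841 - 13*1 = -1841 - 13 = -1854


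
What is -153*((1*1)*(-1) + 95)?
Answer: -14382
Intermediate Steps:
-153*((1*1)*(-1) + 95) = -153*(1*(-1) + 95) = -153*(-1 + 95) = -153*94 = -14382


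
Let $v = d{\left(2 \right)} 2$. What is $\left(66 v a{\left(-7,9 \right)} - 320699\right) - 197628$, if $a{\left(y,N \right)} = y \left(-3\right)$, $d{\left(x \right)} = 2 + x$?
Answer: $-507239$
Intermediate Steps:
$v = 8$ ($v = \left(2 + 2\right) 2 = 4 \cdot 2 = 8$)
$a{\left(y,N \right)} = - 3 y$
$\left(66 v a{\left(-7,9 \right)} - 320699\right) - 197628 = \left(66 \cdot 8 \left(\left(-3\right) \left(-7\right)\right) - 320699\right) - 197628 = \left(528 \cdot 21 - 320699\right) - 197628 = \left(11088 - 320699\right) - 197628 = -309611 - 197628 = -507239$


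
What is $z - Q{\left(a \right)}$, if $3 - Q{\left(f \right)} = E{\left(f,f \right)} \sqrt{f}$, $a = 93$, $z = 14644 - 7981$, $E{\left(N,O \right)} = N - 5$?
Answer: $6660 + 88 \sqrt{93} \approx 7508.6$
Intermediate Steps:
$E{\left(N,O \right)} = -5 + N$
$z = 6663$ ($z = 14644 - 7981 = 6663$)
$Q{\left(f \right)} = 3 - \sqrt{f} \left(-5 + f\right)$ ($Q{\left(f \right)} = 3 - \left(-5 + f\right) \sqrt{f} = 3 - \sqrt{f} \left(-5 + f\right)$)
$z - Q{\left(a \right)} = 6663 - \left(3 + \sqrt{93} \left(5 - 93\right)\right) = 6663 - \left(3 + \sqrt{93} \left(-88\right)\right) = 6663 - \left(3 - 88 \sqrt{93}\right) = 6660 + 88 \sqrt{93}$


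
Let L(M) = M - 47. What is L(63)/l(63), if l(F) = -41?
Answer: -16/41 ≈ -0.39024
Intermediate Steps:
L(M) = -47 + M
L(63)/l(63) = (-47 + 63)/(-41) = 16*(-1/41) = -16/41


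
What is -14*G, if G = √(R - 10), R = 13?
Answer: -14*√3 ≈ -24.249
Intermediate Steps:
G = √3 (G = √(13 - 10) = √3 ≈ 1.7320)
-14*G = -14*√3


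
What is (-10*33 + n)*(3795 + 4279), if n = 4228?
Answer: 31472452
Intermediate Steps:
(-10*33 + n)*(3795 + 4279) = (-10*33 + 4228)*(3795 + 4279) = (-330 + 4228)*8074 = 3898*8074 = 31472452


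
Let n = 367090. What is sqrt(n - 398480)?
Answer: I*sqrt(31390) ≈ 177.17*I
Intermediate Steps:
sqrt(n - 398480) = sqrt(367090 - 398480) = sqrt(-31390) = I*sqrt(31390)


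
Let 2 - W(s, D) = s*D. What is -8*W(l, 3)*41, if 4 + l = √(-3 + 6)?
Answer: -4592 + 984*√3 ≈ -2887.7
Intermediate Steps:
l = -4 + √3 (l = -4 + √(-3 + 6) = -4 + √3 ≈ -2.2679)
W(s, D) = 2 - D*s (W(s, D) = 2 - s*D = 2 - D*s)
-8*W(l, 3)*41 = -8*(2 - 1*3*(-4 + √3))*41 = -8*(2 + (12 - 3*√3))*41 = -8*(14 - 3*√3)*41 = (-112 + 24*√3)*41 = -4592 + 984*√3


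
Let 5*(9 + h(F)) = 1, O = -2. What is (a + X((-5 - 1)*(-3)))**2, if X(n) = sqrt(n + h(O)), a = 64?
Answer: (320 + sqrt(230))**2/25 ≈ 4493.4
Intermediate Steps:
h(F) = -44/5 (h(F) = -9 + (1/5)*1 = -9 + 1/5 = -44/5)
X(n) = sqrt(-44/5 + n) (X(n) = sqrt(n - 44/5) = sqrt(-44/5 + n))
(a + X((-5 - 1)*(-3)))**2 = (64 + sqrt(-220 + 25*((-5 - 1)*(-3)))/5)**2 = (64 + sqrt(-220 + 25*(-6*(-3)))/5)**2 = (64 + sqrt(-220 + 25*18)/5)**2 = (64 + sqrt(-220 + 450)/5)**2 = (64 + sqrt(230)/5)**2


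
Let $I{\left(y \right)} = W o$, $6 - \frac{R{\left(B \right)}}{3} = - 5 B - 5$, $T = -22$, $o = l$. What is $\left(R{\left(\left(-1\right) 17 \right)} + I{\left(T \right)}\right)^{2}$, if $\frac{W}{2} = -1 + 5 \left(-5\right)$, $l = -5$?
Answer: $1444$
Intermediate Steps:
$o = -5$
$W = -52$ ($W = 2 \left(-1 + 5 \left(-5\right)\right) = 2 \left(-1 - 25\right) = 2 \left(-26\right) = -52$)
$R{\left(B \right)} = 33 + 15 B$ ($R{\left(B \right)} = 18 - 3 \left(- 5 B - 5\right) = 18 - 3 \left(-5 - 5 B\right) = 18 + \left(15 + 15 B\right) = 33 + 15 B$)
$I{\left(y \right)} = 260$ ($I{\left(y \right)} = \left(-52\right) \left(-5\right) = 260$)
$\left(R{\left(\left(-1\right) 17 \right)} + I{\left(T \right)}\right)^{2} = \left(\left(33 + 15 \left(\left(-1\right) 17\right)\right) + 260\right)^{2} = \left(\left(33 + 15 \left(-17\right)\right) + 260\right)^{2} = \left(\left(33 - 255\right) + 260\right)^{2} = \left(-222 + 260\right)^{2} = 38^{2} = 1444$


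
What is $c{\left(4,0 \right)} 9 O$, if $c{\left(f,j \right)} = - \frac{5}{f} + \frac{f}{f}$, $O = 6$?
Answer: $- \frac{27}{2} \approx -13.5$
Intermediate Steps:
$c{\left(f,j \right)} = 1 - \frac{5}{f}$ ($c{\left(f,j \right)} = - \frac{5}{f} + 1 = 1 - \frac{5}{f}$)
$c{\left(4,0 \right)} 9 O = \frac{-5 + 4}{4} \cdot 9 \cdot 6 = \frac{1}{4} \left(-1\right) 9 \cdot 6 = \left(- \frac{1}{4}\right) 9 \cdot 6 = \left(- \frac{9}{4}\right) 6 = - \frac{27}{2}$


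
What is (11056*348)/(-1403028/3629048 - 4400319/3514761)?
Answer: -4089634908308537472/1741689746885 ≈ -2.3481e+6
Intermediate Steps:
(11056*348)/(-1403028/3629048 - 4400319/3514761) = 3847488/(-1403028*1/3629048 - 4400319*1/3514761) = 3847488/(-350757/907262 - 1466773/1171587) = 3847488/(-1741689746885/1062936364794) = 3847488*(-1062936364794/1741689746885) = -4089634908308537472/1741689746885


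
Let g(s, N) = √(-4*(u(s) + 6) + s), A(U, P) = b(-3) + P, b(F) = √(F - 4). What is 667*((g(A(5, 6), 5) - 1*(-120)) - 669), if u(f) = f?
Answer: -366183 + 667*√(-42 - 3*I*√7) ≈ -3.6578e+5 - 4341.7*I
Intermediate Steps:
b(F) = √(-4 + F)
A(U, P) = P + I*√7 (A(U, P) = √(-4 - 3) + P = √(-7) + P = I*√7 + P = P + I*√7)
g(s, N) = √(-24 - 3*s) (g(s, N) = √(-4*(s + 6) + s) = √(-4*(6 + s) + s) = √((-24 - 4*s) + s) = √(-24 - 3*s))
667*((g(A(5, 6), 5) - 1*(-120)) - 669) = 667*((√(-24 - 3*(6 + I*√7)) - 1*(-120)) - 669) = 667*((√(-24 + (-18 - 3*I*√7)) + 120) - 669) = 667*((√(-42 - 3*I*√7) + 120) - 669) = 667*((120 + √(-42 - 3*I*√7)) - 669) = 667*(-549 + √(-42 - 3*I*√7)) = -366183 + 667*√(-42 - 3*I*√7)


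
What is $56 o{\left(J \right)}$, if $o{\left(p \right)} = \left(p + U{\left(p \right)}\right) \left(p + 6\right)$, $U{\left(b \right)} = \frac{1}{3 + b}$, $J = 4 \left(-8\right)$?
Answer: $\frac{1352624}{29} \approx 46642.0$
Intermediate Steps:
$J = -32$
$o{\left(p \right)} = \left(6 + p\right) \left(p + \frac{1}{3 + p}\right)$ ($o{\left(p \right)} = \left(p + \frac{1}{3 + p}\right) \left(p + 6\right) = \left(p + \frac{1}{3 + p}\right) \left(6 + p\right) = \left(6 + p\right) \left(p + \frac{1}{3 + p}\right)$)
$56 o{\left(J \right)} = 56 \frac{6 - 32 - 32 \left(3 - 32\right) \left(6 - 32\right)}{3 - 32} = 56 \frac{6 - 32 - \left(-928\right) \left(-26\right)}{-29} = 56 \left(- \frac{6 - 32 - 24128}{29}\right) = 56 \left(\left(- \frac{1}{29}\right) \left(-24154\right)\right) = 56 \cdot \frac{24154}{29} = \frac{1352624}{29}$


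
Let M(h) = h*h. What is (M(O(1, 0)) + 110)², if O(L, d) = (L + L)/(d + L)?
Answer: 12996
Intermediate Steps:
O(L, d) = 2*L/(L + d) (O(L, d) = (2*L)/(L + d) = 2*L/(L + d))
M(h) = h²
(M(O(1, 0)) + 110)² = ((2*1/(1 + 0))² + 110)² = ((2*1/1)² + 110)² = ((2*1*1)² + 110)² = (2² + 110)² = (4 + 110)² = 114² = 12996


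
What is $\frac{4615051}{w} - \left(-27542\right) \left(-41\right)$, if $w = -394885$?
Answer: $- \frac{445917444521}{394885} \approx -1.1292 \cdot 10^{6}$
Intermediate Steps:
$\frac{4615051}{w} - \left(-27542\right) \left(-41\right) = \frac{4615051}{-394885} - \left(-27542\right) \left(-41\right) = 4615051 \left(- \frac{1}{394885}\right) - 1129222 = - \frac{4615051}{394885} - 1129222 = - \frac{445917444521}{394885}$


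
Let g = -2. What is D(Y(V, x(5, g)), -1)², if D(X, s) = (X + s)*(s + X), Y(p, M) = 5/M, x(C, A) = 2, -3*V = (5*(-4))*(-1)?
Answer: 81/16 ≈ 5.0625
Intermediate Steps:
V = -20/3 (V = -5*(-4)*(-1)/3 = -(-20)*(-1)/3 = -⅓*20 = -20/3 ≈ -6.6667)
D(X, s) = (X + s)² (D(X, s) = (X + s)*(X + s) = (X + s)²)
D(Y(V, x(5, g)), -1)² = ((5/2 - 1)²)² = ((3/2)²)² = (9/4)² = 81/16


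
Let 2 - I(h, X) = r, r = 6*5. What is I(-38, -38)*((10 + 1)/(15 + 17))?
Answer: -77/8 ≈ -9.6250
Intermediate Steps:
r = 30
I(h, X) = -28 (I(h, X) = 2 - 1*30 = 2 - 30 = -28)
I(-38, -38)*((10 + 1)/(15 + 17)) = -28*(10 + 1)/(15 + 17) = -308/32 = -28*11/32 = -77/8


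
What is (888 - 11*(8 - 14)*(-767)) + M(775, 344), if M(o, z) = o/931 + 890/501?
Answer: -23196262489/466431 ≈ -49731.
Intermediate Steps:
M(o, z) = 890/501 + o/931 (M(o, z) = o*(1/931) + 890*(1/501) = o/931 + 890/501 = 890/501 + o/931)
(888 - 11*(8 - 14)*(-767)) + M(775, 344) = (888 - 11*(8 - 14)*(-767)) + (890/501 + (1/931)*775) = (888 - 11*(-6)*(-767)) + (890/501 + 775/931) = (888 + 66*(-767)) + 1216865/466431 = (888 - 50622) + 1216865/466431 = -49734 + 1216865/466431 = -23196262489/466431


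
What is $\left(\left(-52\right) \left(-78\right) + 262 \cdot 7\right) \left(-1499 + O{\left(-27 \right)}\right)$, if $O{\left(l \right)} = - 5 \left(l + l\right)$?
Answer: $-7238810$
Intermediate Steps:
$O{\left(l \right)} = - 10 l$ ($O{\left(l \right)} = - 5 \cdot 2 l = - 10 l$)
$\left(\left(-52\right) \left(-78\right) + 262 \cdot 7\right) \left(-1499 + O{\left(-27 \right)}\right) = \left(\left(-52\right) \left(-78\right) + 262 \cdot 7\right) \left(-1499 - -270\right) = \left(4056 + 1834\right) \left(-1499 + 270\right) = 5890 \left(-1229\right) = -7238810$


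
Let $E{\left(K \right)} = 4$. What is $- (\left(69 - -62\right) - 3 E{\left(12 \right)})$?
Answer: $-119$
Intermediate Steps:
$- (\left(69 - -62\right) - 3 E{\left(12 \right)}) = - (\left(69 - -62\right) - 12) = - (\left(69 + 62\right) - 12) = - (131 - 12) = \left(-1\right) 119 = -119$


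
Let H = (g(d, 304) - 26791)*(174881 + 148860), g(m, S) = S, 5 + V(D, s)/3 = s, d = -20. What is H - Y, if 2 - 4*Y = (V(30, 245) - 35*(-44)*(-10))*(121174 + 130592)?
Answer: -18997818175/2 ≈ -9.4989e+9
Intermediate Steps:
V(D, s) = -15 + 3*s
H = -8574927867 (H = (304 - 26791)*(174881 + 148860) = -26487*323741 = -8574927867)
Y = 1847962441/2 (Y = ½ - ((-15 + 3*245) - 35*(-44)*(-10))*(121174 + 130592)/4 = ½ - ((-15 + 735) + 1540*(-10))*251766/4 = ½ - (720 - 15400)*251766/4 = ½ - (-3670)*251766 = ½ - ¼*(-3695924880) = ½ + 923981220 = 1847962441/2 ≈ 9.2398e+8)
H - Y = -8574927867 - 1*1847962441/2 = -8574927867 - 1847962441/2 = -18997818175/2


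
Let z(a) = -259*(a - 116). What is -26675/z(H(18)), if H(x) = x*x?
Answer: 26675/53872 ≈ 0.49516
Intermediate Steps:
H(x) = x²
z(a) = 30044 - 259*a (z(a) = -259*(-116 + a) = 30044 - 259*a)
-26675/z(H(18)) = -26675/(30044 - 259*18²) = -26675/(30044 - 259*324) = -26675/(30044 - 83916) = -26675/(-53872) = -26675*(-1/53872) = 26675/53872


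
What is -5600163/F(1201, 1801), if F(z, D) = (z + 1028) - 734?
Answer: -5600163/1495 ≈ -3745.9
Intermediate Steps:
F(z, D) = 294 + z (F(z, D) = (1028 + z) - 734 = 294 + z)
-5600163/F(1201, 1801) = -5600163/(294 + 1201) = -5600163/1495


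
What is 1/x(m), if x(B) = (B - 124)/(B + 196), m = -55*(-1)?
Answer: -251/69 ≈ -3.6377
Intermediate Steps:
m = 55
x(B) = (-124 + B)/(196 + B)
1/x(m) = 1/((-124 + 55)/(196 + 55)) = 1/(-69/251) = -251/69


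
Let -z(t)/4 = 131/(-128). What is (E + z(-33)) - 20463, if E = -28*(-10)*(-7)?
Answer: -717405/32 ≈ -22419.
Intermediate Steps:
z(t) = 131/32 (z(t) = -524/(-128) = -524*(-1)/128 = -4*(-131/128) = 131/32)
E = -1960 (E = 280*(-7) = -1960)
(E + z(-33)) - 20463 = (-1960 + 131/32) - 20463 = -62589/32 - 20463 = -717405/32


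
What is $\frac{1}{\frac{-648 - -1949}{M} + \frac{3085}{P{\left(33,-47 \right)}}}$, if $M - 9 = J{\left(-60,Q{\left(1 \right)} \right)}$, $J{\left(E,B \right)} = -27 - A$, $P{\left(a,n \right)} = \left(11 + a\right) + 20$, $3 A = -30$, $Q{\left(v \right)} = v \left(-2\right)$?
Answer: $- \frac{64}{7323} \approx -0.0087396$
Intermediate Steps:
$Q{\left(v \right)} = - 2 v$
$A = -10$ ($A = \frac{1}{3} \left(-30\right) = -10$)
$P{\left(a,n \right)} = 31 + a$
$J{\left(E,B \right)} = -17$ ($J{\left(E,B \right)} = -27 - -10 = -27 + 10 = -17$)
$M = -8$ ($M = 9 - 17 = -8$)
$\frac{1}{\frac{-648 - -1949}{M} + \frac{3085}{P{\left(33,-47 \right)}}} = \frac{1}{\frac{-648 - -1949}{-8} + \frac{3085}{31 + 33}} = \frac{1}{\left(-648 + 1949\right) \left(- \frac{1}{8}\right) + \frac{3085}{64}} = \frac{1}{1301 \left(- \frac{1}{8}\right) + 3085 \cdot \frac{1}{64}} = \frac{1}{- \frac{1301}{8} + \frac{3085}{64}} = \frac{1}{- \frac{7323}{64}} = - \frac{64}{7323}$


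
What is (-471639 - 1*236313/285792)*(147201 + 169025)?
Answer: -7104063965286771/47632 ≈ -1.4914e+11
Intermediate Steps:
(-471639 - 1*236313/285792)*(147201 + 169025) = (-471639 - 236313*1/285792)*316226 = (-471639 - 78771/95264)*316226 = -44930296467/95264*316226 = -7104063965286771/47632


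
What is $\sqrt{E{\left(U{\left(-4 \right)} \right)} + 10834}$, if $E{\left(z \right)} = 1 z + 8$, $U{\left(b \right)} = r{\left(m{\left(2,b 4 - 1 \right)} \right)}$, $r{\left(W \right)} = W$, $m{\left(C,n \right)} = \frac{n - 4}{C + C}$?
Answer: $\frac{\sqrt{43347}}{2} \approx 104.1$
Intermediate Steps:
$m{\left(C,n \right)} = \frac{-4 + n}{2 C}$
$U{\left(b \right)} = - \frac{5}{4} + b$ ($U{\left(b \right)} = \frac{-4 + \left(b 4 - 1\right)}{2 \cdot 2} = \frac{1}{2} \cdot \frac{1}{2} \left(-4 + \left(4 b - 1\right)\right) = \frac{1}{2} \cdot \frac{1}{2} \left(-4 + \left(-1 + 4 b\right)\right) = \frac{1}{2} \cdot \frac{1}{2} \left(-5 + 4 b\right) = - \frac{5}{4} + b$)
$E{\left(z \right)} = 8 + z$ ($E{\left(z \right)} = z + 8 = 8 + z$)
$\sqrt{E{\left(U{\left(-4 \right)} \right)} + 10834} = \sqrt{\left(8 - \frac{21}{4}\right) + 10834} = \sqrt{\frac{11}{4} + 10834} = \sqrt{\frac{43347}{4}} = \frac{\sqrt{43347}}{2}$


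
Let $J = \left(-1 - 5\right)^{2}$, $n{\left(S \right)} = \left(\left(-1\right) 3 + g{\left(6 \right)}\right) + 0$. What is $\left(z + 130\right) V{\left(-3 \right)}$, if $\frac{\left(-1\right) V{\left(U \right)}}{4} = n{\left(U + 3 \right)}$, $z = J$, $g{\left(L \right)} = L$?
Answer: $-1992$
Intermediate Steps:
$n{\left(S \right)} = 3$ ($n{\left(S \right)} = \left(\left(-1\right) 3 + 6\right) + 0 = \left(-3 + 6\right) + 0 = 3 + 0 = 3$)
$J = 36$ ($J = \left(-6\right)^{2} = 36$)
$z = 36$
$V{\left(U \right)} = -12$ ($V{\left(U \right)} = \left(-4\right) 3 = -12$)
$\left(z + 130\right) V{\left(-3 \right)} = \left(36 + 130\right) \left(-12\right) = 166 \left(-12\right) = -1992$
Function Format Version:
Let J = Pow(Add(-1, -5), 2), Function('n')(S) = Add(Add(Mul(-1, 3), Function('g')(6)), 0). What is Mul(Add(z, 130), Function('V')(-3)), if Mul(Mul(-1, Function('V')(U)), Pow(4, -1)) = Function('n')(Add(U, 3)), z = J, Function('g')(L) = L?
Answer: -1992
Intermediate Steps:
Function('n')(S) = 3 (Function('n')(S) = Add(Add(Mul(-1, 3), 6), 0) = Add(Add(-3, 6), 0) = Add(3, 0) = 3)
J = 36 (J = Pow(-6, 2) = 36)
z = 36
Function('V')(U) = -12 (Function('V')(U) = Mul(-4, 3) = -12)
Mul(Add(z, 130), Function('V')(-3)) = Mul(Add(36, 130), -12) = Mul(166, -12) = -1992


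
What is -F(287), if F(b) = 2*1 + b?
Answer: -289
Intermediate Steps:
F(b) = 2 + b
-F(287) = -(2 + 287) = -1*289 = -289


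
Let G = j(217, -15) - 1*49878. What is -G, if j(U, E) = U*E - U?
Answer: 53350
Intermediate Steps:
j(U, E) = -U + E*U (j(U, E) = E*U - U = -U + E*U)
G = -53350 (G = 217*(-1 - 15) - 1*49878 = 217*(-16) - 49878 = -3472 - 49878 = -53350)
-G = -1*(-53350) = 53350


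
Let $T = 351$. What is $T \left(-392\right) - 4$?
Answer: $-137596$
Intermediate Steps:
$T \left(-392\right) - 4 = 351 \left(-392\right) - 4 = -137592 - 4 = -137596$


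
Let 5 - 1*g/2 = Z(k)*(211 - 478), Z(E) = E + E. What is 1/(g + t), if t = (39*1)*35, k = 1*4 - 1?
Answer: 1/4579 ≈ 0.00021839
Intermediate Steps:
k = 3 (k = 4 - 1 = 3)
Z(E) = 2*E
g = 3214 (g = 10 - 2*2*3*(211 - 478) = 10 - 12*(-267) = 10 - 2*(-1602) = 10 + 3204 = 3214)
t = 1365 (t = 39*35 = 1365)
1/(g + t) = 1/(3214 + 1365) = 1/4579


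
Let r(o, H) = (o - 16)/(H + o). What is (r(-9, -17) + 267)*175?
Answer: 1219225/26 ≈ 46893.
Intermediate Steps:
r(o, H) = (-16 + o)/(H + o)
(r(-9, -17) + 267)*175 = ((-16 - 9)/(-17 - 9) + 267)*175 = (-25/(-26) + 267)*175 = (-1/26*(-25) + 267)*175 = (25/26 + 267)*175 = (6967/26)*175 = 1219225/26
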